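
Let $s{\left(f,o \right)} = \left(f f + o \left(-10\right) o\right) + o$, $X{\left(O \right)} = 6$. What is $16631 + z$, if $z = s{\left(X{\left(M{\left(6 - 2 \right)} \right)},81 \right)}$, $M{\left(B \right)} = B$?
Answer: $-48862$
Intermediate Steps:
$s{\left(f,o \right)} = o + f^{2} - 10 o^{2}$ ($s{\left(f,o \right)} = \left(f^{2} + - 10 o o\right) + o = \left(f^{2} - 10 o^{2}\right) + o = o + f^{2} - 10 o^{2}$)
$z = -65493$ ($z = 81 + 6^{2} - 10 \cdot 81^{2} = 81 + 36 - 65610 = -65493$)
$16631 + z = 16631 - 65493 = -48862$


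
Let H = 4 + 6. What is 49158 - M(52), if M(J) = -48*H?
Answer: 49638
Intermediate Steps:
H = 10
M(J) = -480 (M(J) = -48*10 = -480)
49158 - M(52) = 49158 - 1*(-480) = 49158 + 480 = 49638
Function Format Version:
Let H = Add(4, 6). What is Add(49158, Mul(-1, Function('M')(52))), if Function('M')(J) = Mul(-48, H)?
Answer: 49638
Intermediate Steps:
H = 10
Function('M')(J) = -480 (Function('M')(J) = Mul(-48, 10) = -480)
Add(49158, Mul(-1, Function('M')(52))) = Add(49158, Mul(-1, -480)) = Add(49158, 480) = 49638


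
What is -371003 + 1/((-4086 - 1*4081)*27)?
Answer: -81809500528/220509 ≈ -3.7100e+5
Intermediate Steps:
-371003 + 1/((-4086 - 1*4081)*27) = -371003 + 1/((-4086 - 4081)*27) = -371003 + 1/(-8167*27) = -371003 + 1/(-220509) = -371003 - 1/220509 = -81809500528/220509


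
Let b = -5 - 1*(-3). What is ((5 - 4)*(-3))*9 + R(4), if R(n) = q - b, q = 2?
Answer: -23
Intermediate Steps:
b = -2 (b = -5 + 3 = -2)
R(n) = 4 (R(n) = 2 - 1*(-2) = 2 + 2 = 4)
((5 - 4)*(-3))*9 + R(4) = ((5 - 4)*(-3))*9 + 4 = (1*(-3))*9 + 4 = -3*9 + 4 = -27 + 4 = -23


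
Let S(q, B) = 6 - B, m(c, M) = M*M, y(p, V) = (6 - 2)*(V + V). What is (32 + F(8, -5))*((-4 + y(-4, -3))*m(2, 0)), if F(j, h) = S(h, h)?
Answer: 0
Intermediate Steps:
y(p, V) = 8*V (y(p, V) = 4*(2*V) = 8*V)
m(c, M) = M**2
F(j, h) = 6 - h
(32 + F(8, -5))*((-4 + y(-4, -3))*m(2, 0)) = (32 + (6 - 1*(-5)))*((-4 + 8*(-3))*0**2) = (32 + (6 + 5))*((-4 - 24)*0) = (32 + 11)*(-28*0) = 43*0 = 0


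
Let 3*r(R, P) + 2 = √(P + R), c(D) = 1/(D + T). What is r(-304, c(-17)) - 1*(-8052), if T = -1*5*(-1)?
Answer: 24154/3 + I*√10947/18 ≈ 8051.3 + 5.8127*I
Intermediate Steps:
T = 5 (T = -5*(-1) = 5)
c(D) = 1/(5 + D) (c(D) = 1/(D + 5) = 1/(5 + D))
r(R, P) = -⅔ + √(P + R)/3
r(-304, c(-17)) - 1*(-8052) = (-⅔ + √(1/(5 - 17) - 304)/3) - 1*(-8052) = (-⅔ + √(1/(-12) - 304)/3) + 8052 = (-⅔ + √(-1/12 - 304)/3) + 8052 = (-⅔ + √(-3649/12)/3) + 8052 = (-⅔ + (I*√10947/6)/3) + 8052 = (-⅔ + I*√10947/18) + 8052 = 24154/3 + I*√10947/18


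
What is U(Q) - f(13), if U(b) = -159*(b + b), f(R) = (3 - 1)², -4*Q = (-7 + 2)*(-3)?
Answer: 2377/2 ≈ 1188.5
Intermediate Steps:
Q = -15/4 (Q = -(-7 + 2)*(-3)/4 = -(-5)*(-3)/4 = -¼*15 = -15/4 ≈ -3.7500)
f(R) = 4 (f(R) = 2² = 4)
U(b) = -318*b
U(Q) - f(13) = -318*(-15/4) - 1*4 = 2385/2 - 4 = 2377/2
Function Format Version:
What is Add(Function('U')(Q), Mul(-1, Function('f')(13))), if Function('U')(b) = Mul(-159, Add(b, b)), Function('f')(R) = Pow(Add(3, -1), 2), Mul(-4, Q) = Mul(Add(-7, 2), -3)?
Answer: Rational(2377, 2) ≈ 1188.5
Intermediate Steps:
Q = Rational(-15, 4) (Q = Mul(Rational(-1, 4), Mul(Add(-7, 2), -3)) = Mul(Rational(-1, 4), Mul(-5, -3)) = Mul(Rational(-1, 4), 15) = Rational(-15, 4) ≈ -3.7500)
Function('f')(R) = 4 (Function('f')(R) = Pow(2, 2) = 4)
Function('U')(b) = Mul(-318, b) (Function('U')(b) = Mul(-159, Mul(2, b)) = Mul(-318, b))
Add(Function('U')(Q), Mul(-1, Function('f')(13))) = Add(Mul(-318, Rational(-15, 4)), Mul(-1, 4)) = Add(Rational(2385, 2), -4) = Rational(2377, 2)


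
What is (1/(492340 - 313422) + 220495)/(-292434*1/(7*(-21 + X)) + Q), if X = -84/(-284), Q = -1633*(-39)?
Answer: 67657649364865/20161137584732 ≈ 3.3558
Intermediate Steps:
Q = 63687
X = 21/71 (X = -84*(-1/284) = 21/71 ≈ 0.29577)
(1/(492340 - 313422) + 220495)/(-292434*1/(7*(-21 + X)) + Q) = (1/(492340 - 313422) + 220495)/(-292434*1/(7*(-21 + 21/71)) + 63687) = (1/178918 + 220495)/(-292434/(7*(-1470/71)) + 63687) = (1/178918 + 220495)/(-292434/(-10290/71) + 63687) = 39450524411/(178918*(-292434*(-71/10290) + 63687)) = 39450524411/(178918*(3460469/1715 + 63687)) = 39450524411/(178918*(112683674/1715)) = (39450524411/178918)*(1715/112683674) = 67657649364865/20161137584732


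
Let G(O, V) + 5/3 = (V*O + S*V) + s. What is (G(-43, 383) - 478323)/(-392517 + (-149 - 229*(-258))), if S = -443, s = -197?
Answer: 1993979/1000752 ≈ 1.9925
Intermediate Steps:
G(O, V) = -596/3 - 443*V + O*V (G(O, V) = -5/3 + ((V*O - 443*V) - 197) = -5/3 + ((O*V - 443*V) - 197) = -5/3 + ((-443*V + O*V) - 197) = -5/3 + (-197 - 443*V + O*V) = -596/3 - 443*V + O*V)
(G(-43, 383) - 478323)/(-392517 + (-149 - 229*(-258))) = ((-596/3 - 443*383 - 43*383) - 478323)/(-392517 + (-149 - 229*(-258))) = ((-596/3 - 169669 - 16469) - 478323)/(-392517 + (-149 + 59082)) = (-559010/3 - 478323)/(-392517 + 58933) = -1993979/3/(-333584) = -1993979/3*(-1/333584) = 1993979/1000752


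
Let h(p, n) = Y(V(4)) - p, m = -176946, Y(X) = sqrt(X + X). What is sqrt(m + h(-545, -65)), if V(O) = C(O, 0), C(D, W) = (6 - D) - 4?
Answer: sqrt(-176401 + 2*I) ≈ 0.002 + 420.0*I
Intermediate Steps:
C(D, W) = 2 - D
V(O) = 2 - O
Y(X) = sqrt(2)*sqrt(X) (Y(X) = sqrt(2*X) = sqrt(2)*sqrt(X))
h(p, n) = -p + 2*I (h(p, n) = sqrt(2)*sqrt(2 - 1*4) - p = sqrt(2)*sqrt(2 - 4) - p = sqrt(2)*sqrt(-2) - p = sqrt(2)*(I*sqrt(2)) - p = 2*I - p = -p + 2*I)
sqrt(m + h(-545, -65)) = sqrt(-176946 + (-1*(-545) + 2*I)) = sqrt(-176946 + (545 + 2*I)) = sqrt(-176401 + 2*I)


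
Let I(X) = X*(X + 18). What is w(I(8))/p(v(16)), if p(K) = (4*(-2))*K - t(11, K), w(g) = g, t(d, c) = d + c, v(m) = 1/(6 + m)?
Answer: -4576/251 ≈ -18.231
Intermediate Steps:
I(X) = X*(18 + X)
t(d, c) = c + d
p(K) = -11 - 9*K (p(K) = (4*(-2))*K - (K + 11) = -8*K - (11 + K) = -8*K + (-11 - K) = -11 - 9*K)
w(I(8))/p(v(16)) = (8*(18 + 8))/(-11 - 9/(6 + 16)) = (8*26)/(-11 - 9/22) = 208/(-11 - 9*1/22) = 208/(-11 - 9/22) = 208/(-251/22) = 208*(-22/251) = -4576/251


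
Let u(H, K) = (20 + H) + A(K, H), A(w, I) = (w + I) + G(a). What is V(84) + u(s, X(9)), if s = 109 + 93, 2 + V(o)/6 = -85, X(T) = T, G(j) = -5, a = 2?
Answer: -94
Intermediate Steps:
V(o) = -522 (V(o) = -12 + 6*(-85) = -12 - 510 = -522)
A(w, I) = -5 + I + w (A(w, I) = (w + I) - 5 = (I + w) - 5 = -5 + I + w)
s = 202
u(H, K) = 15 + K + 2*H (u(H, K) = (20 + H) + (-5 + H + K) = 15 + K + 2*H)
V(84) + u(s, X(9)) = -522 + (15 + 9 + 2*202) = -522 + (15 + 9 + 404) = -522 + 428 = -94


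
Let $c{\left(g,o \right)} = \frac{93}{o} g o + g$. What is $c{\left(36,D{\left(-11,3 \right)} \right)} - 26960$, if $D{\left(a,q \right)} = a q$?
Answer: $-23576$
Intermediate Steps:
$c{\left(g,o \right)} = 94 g$ ($c{\left(g,o \right)} = \frac{93 g}{o} o + g = 93 g + g = 94 g$)
$c{\left(36,D{\left(-11,3 \right)} \right)} - 26960 = 94 \cdot 36 - 26960 = 3384 - 26960 = -23576$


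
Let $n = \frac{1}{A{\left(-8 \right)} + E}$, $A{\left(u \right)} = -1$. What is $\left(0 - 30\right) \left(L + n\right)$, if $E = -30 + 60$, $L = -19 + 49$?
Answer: $- \frac{26130}{29} \approx -901.03$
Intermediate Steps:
$L = 30$
$E = 30$
$n = \frac{1}{29}$ ($n = \frac{1}{-1 + 30} = \frac{1}{29} \approx 0.034483$)
$\left(0 - 30\right) \left(L + n\right) = \left(0 - 30\right) \left(30 + \frac{1}{29}\right) = \left(0 - 30\right) \frac{871}{29} = \left(-30\right) \frac{871}{29} = - \frac{26130}{29}$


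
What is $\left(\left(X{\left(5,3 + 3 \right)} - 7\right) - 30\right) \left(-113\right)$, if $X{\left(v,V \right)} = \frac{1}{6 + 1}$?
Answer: $\frac{29154}{7} \approx 4164.9$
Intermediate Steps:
$X{\left(v,V \right)} = \frac{1}{7}$
$\left(\left(X{\left(5,3 + 3 \right)} - 7\right) - 30\right) \left(-113\right) = \left(\left(\frac{1}{7} - 7\right) - 30\right) \left(-113\right) = \left(- \frac{48}{7} - 30\right) \left(-113\right) = \left(- \frac{258}{7}\right) \left(-113\right) = \frac{29154}{7}$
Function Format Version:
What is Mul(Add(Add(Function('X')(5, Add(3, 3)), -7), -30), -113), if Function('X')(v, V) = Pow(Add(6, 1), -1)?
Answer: Rational(29154, 7) ≈ 4164.9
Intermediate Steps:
Function('X')(v, V) = Rational(1, 7) (Function('X')(v, V) = Pow(7, -1) = Rational(1, 7))
Mul(Add(Add(Function('X')(5, Add(3, 3)), -7), -30), -113) = Mul(Add(Add(Rational(1, 7), -7), -30), -113) = Mul(Add(Rational(-48, 7), -30), -113) = Mul(Rational(-258, 7), -113) = Rational(29154, 7)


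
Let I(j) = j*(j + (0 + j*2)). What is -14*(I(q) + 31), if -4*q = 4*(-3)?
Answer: -812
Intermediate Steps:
q = 3 (q = -(-3) = -¼*(-12) = 3)
I(j) = 3*j² (I(j) = j*(j + (0 + 2*j)) = j*(j + 2*j) = j*(3*j) = 3*j²)
-14*(I(q) + 31) = -14*(3*3² + 31) = -14*(3*9 + 31) = -14*(27 + 31) = -14*58 = -812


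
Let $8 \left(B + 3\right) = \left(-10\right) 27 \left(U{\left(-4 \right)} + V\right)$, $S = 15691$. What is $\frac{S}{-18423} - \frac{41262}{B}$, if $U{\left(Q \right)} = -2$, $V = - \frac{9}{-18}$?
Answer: $- \frac{2029112293}{2339721} \approx -867.25$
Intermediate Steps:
$V = \frac{1}{2}$ ($V = \left(-9\right) \left(- \frac{1}{18}\right) = \frac{1}{2} \approx 0.5$)
$B = \frac{381}{8}$ ($B = -3 + \frac{\left(-10\right) 27 \left(-2 + \frac{1}{2}\right)}{8} = -3 + \frac{\left(-270\right) \left(- \frac{3}{2}\right)}{8} = -3 + \frac{1}{8} \cdot 405 = -3 + \frac{405}{8} = \frac{381}{8} \approx 47.625$)
$\frac{S}{-18423} - \frac{41262}{B} = \frac{15691}{-18423} - \frac{41262}{\frac{381}{8}} = 15691 \left(- \frac{1}{18423}\right) - \frac{110032}{127} = - \frac{15691}{18423} - \frac{110032}{127} = - \frac{2029112293}{2339721}$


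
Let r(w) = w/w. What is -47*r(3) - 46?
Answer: -93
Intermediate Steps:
r(w) = 1
-47*r(3) - 46 = -47*1 - 46 = -47 - 46 = -93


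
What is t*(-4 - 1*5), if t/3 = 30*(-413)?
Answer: 334530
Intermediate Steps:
t = -37170 (t = 3*(30*(-413)) = 3*(-12390) = -37170)
t*(-4 - 1*5) = -37170*(-4 - 1*5) = -37170*(-4 - 5) = -37170*(-9) = 334530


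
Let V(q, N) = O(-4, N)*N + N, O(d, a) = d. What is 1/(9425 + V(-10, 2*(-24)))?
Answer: 1/9569 ≈ 0.00010450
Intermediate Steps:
V(q, N) = -3*N (V(q, N) = -4*N + N = -3*N)
1/(9425 + V(-10, 2*(-24))) = 1/(9425 - 6*(-24)) = 1/(9425 - 3*(-48)) = 1/(9425 + 144) = 1/9569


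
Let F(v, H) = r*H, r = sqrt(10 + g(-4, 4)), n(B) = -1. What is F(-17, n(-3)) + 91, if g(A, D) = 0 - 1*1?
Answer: 88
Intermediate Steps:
g(A, D) = -1 (g(A, D) = 0 - 1 = -1)
r = 3 (r = sqrt(10 - 1) = sqrt(9) = 3)
F(v, H) = 3*H
F(-17, n(-3)) + 91 = 3*(-1) + 91 = -3 + 91 = 88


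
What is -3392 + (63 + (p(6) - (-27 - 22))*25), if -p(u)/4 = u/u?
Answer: -2204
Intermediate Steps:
p(u) = -4 (p(u) = -4*u/u = -4*1 = -4)
-3392 + (63 + (p(6) - (-27 - 22))*25) = -3392 + (63 + (-4 - (-27 - 22))*25) = -3392 + (63 + (-4 - 1*(-49))*25) = -3392 + (63 + (-4 + 49)*25) = -3392 + (63 + 45*25) = -3392 + (63 + 1125) = -3392 + 1188 = -2204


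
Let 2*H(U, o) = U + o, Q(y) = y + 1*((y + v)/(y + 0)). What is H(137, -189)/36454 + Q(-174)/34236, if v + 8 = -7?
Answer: -69537509/12064378392 ≈ -0.0057639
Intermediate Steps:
v = -15 (v = -8 - 7 = -15)
Q(y) = y + (-15 + y)/y (Q(y) = y + 1*((y - 15)/(y + 0)) = y + 1*((-15 + y)/y) = y + (-15 + y)/y)
H(U, o) = U/2 + o/2 (H(U, o) = (U + o)/2 = U/2 + o/2)
H(137, -189)/36454 + Q(-174)/34236 = ((1/2)*137 + (1/2)*(-189))/36454 + (1 - 174 - 15/(-174))/34236 = (137/2 - 189/2)*(1/36454) + (1 - 174 - 15*(-1/174))*(1/34236) = -26*1/36454 + (1 - 174 + 5/58)*(1/34236) = -13/18227 - 10029/58*1/34236 = -13/18227 - 3343/661896 = -69537509/12064378392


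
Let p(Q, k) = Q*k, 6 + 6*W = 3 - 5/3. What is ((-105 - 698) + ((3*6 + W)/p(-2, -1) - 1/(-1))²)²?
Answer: 53011839049/104976 ≈ 5.0499e+5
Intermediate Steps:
W = -7/9 (W = -1 + (3 - 5/3)/6 = -1 + (⅙)*(4/3) = -1 + 2/9 = -7/9 ≈ -0.77778)
((-105 - 698) + ((3*6 + W)/p(-2, -1) - 1/(-1))²)² = ((-105 - 698) + ((3*6 - 7/9)/((-2*(-1))) - 1/(-1))²)² = (-803 + ((18 - 7/9)/2 - 1*(-1))²)² = (-803 + ((155/9)*(½) + 1)²)² = (-803 + (155/18 + 1)²)² = (-803 + (173/18)²)² = (-803 + 29929/324)² = (-230243/324)² = 53011839049/104976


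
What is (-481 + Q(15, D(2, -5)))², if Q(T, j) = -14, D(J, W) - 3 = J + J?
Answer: 245025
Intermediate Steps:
D(J, W) = 3 + 2*J (D(J, W) = 3 + (J + J) = 3 + 2*J)
(-481 + Q(15, D(2, -5)))² = (-481 - 14)² = (-495)² = 245025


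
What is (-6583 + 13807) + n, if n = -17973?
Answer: -10749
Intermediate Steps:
(-6583 + 13807) + n = (-6583 + 13807) - 17973 = 7224 - 17973 = -10749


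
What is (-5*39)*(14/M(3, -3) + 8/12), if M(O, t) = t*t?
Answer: -1300/3 ≈ -433.33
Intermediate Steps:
M(O, t) = t²
(-5*39)*(14/M(3, -3) + 8/12) = (-5*39)*(14/((-3)²) + 8/12) = -195*(14/9 + 8*(1/12)) = -195*(14*(⅑) + ⅔) = -195*(14/9 + ⅔) = -195*20/9 = -1300/3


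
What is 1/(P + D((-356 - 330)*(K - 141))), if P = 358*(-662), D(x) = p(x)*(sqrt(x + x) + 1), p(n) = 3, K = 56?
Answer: -236993/56164632469 - 42*sqrt(595)/56164632469 ≈ -4.2379e-6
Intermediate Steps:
D(x) = 3 + 3*sqrt(2)*sqrt(x) (D(x) = 3*(sqrt(x + x) + 1) = 3*(sqrt(2*x) + 1) = 3*(sqrt(2)*sqrt(x) + 1) = 3*(1 + sqrt(2)*sqrt(x)) = 3 + 3*sqrt(2)*sqrt(x))
P = -236996
1/(P + D((-356 - 330)*(K - 141))) = 1/(-236996 + (3 + 3*sqrt(2)*sqrt((-356 - 330)*(56 - 141)))) = 1/(-236996 + (3 + 3*sqrt(2)*sqrt(-686*(-85)))) = 1/(-236996 + (3 + 3*sqrt(2)*sqrt(58310))) = 1/(-236996 + (3 + 3*sqrt(2)*(7*sqrt(1190)))) = 1/(-236996 + (3 + 42*sqrt(595))) = 1/(-236993 + 42*sqrt(595))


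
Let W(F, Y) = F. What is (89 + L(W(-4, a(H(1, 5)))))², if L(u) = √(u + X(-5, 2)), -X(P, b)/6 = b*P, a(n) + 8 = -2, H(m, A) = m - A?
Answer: 7977 + 356*√14 ≈ 9309.0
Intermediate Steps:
a(n) = -10 (a(n) = -8 - 2 = -10)
X(P, b) = -6*P*b (X(P, b) = -6*b*P = -6*P*b)
L(u) = √(60 + u) (L(u) = √(u - 6*(-5)*2) = √(u + 60) = √(60 + u))
(89 + L(W(-4, a(H(1, 5)))))² = (89 + √(60 - 4))² = (89 + √56)² = (89 + 2*√14)²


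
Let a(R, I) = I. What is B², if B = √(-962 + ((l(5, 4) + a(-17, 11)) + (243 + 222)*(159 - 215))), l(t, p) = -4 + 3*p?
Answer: -26983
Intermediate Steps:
B = 11*I*√223 (B = √(-962 + (((-4 + 3*4) + 11) + (243 + 222)*(159 - 215))) = √(-962 + (((-4 + 12) + 11) + 465*(-56))) = √(-962 + ((8 + 11) - 26040)) = √(-962 + (19 - 26040)) = √(-962 - 26021) = √(-26983) = 11*I*√223 ≈ 164.27*I)
B² = (11*I*√223)² = -26983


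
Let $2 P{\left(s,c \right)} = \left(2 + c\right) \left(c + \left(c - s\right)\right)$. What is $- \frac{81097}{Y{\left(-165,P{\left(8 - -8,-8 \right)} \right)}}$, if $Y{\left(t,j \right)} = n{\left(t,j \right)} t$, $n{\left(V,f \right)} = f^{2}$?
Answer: $\frac{81097}{1520640} \approx 0.053331$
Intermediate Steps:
$P{\left(s,c \right)} = \frac{\left(2 + c\right) \left(- s + 2 c\right)}{2}$ ($P{\left(s,c \right)} = \frac{\left(2 + c\right) \left(c + \left(c - s\right)\right)}{2} = \frac{\left(2 + c\right) \left(- s + 2 c\right)}{2}$)
$Y{\left(t,j \right)} = t j^{2}$ ($Y{\left(t,j \right)} = j^{2} t = t j^{2}$)
$- \frac{81097}{Y{\left(-165,P{\left(8 - -8,-8 \right)} \right)}} = - \frac{81097}{\left(-165\right) \left(\left(-8\right)^{2} - \left(8 - -8\right) + 2 \left(-8\right) - - 4 \left(8 - -8\right)\right)^{2}} = - \frac{81097}{\left(-165\right) \left(64 - \left(8 + 8\right) - 16 - - 4 \left(8 + 8\right)\right)^{2}} = - \frac{81097}{\left(-165\right) \left(64 - 16 - 16 - \left(-4\right) 16\right)^{2}} = - \frac{81097}{\left(-165\right) \left(64 - 16 - 16 + 64\right)^{2}} = - \frac{81097}{\left(-165\right) 96^{2}} = - \frac{81097}{\left(-165\right) 9216} = - \frac{81097}{-1520640} = \left(-81097\right) \left(- \frac{1}{1520640}\right) = \frac{81097}{1520640}$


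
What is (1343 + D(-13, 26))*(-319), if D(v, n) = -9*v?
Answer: -465740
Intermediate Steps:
(1343 + D(-13, 26))*(-319) = (1343 - 9*(-13))*(-319) = (1343 + 117)*(-319) = 1460*(-319) = -465740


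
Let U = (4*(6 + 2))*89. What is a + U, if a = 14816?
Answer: 17664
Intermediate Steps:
U = 2848 (U = (4*8)*89 = 32*89 = 2848)
a + U = 14816 + 2848 = 17664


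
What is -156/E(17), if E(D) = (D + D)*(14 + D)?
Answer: -78/527 ≈ -0.14801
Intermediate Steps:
E(D) = 2*D*(14 + D) (E(D) = (2*D)*(14 + D) = 2*D*(14 + D))
-156/E(17) = -156*1/(34*(14 + 17)) = -156/(2*17*31) = -156/1054 = -156*1/1054 = -78/527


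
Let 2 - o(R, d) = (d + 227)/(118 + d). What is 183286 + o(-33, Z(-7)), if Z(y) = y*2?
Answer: 19061739/104 ≈ 1.8329e+5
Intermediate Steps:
Z(y) = 2*y
o(R, d) = 2 - (227 + d)/(118 + d) (o(R, d) = 2 - (d + 227)/(118 + d) = 2 - (227 + d)/(118 + d))
183286 + o(-33, Z(-7)) = 183286 + (9 + 2*(-7))/(118 + 2*(-7)) = 183286 + (9 - 14)/(118 - 14) = 183286 - 5/104 = 19061739/104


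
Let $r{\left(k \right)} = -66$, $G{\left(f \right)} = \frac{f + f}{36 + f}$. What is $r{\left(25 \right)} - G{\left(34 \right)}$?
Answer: $- \frac{2344}{35} \approx -66.971$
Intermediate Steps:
$G{\left(f \right)} = \frac{2 f}{36 + f}$
$r{\left(25 \right)} - G{\left(34 \right)} = -66 - 2 \cdot 34 \frac{1}{36 + 34} = -66 - 2 \cdot 34 \cdot \frac{1}{70} = -66 - \frac{34}{35} = - \frac{2344}{35}$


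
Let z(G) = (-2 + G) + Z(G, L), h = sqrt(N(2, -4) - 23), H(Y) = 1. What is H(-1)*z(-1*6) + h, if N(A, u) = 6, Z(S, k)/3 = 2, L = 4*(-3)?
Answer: -2 + I*sqrt(17) ≈ -2.0 + 4.1231*I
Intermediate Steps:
L = -12
Z(S, k) = 6 (Z(S, k) = 3*2 = 6)
h = I*sqrt(17) (h = sqrt(6 - 23) = sqrt(-17) = I*sqrt(17) ≈ 4.1231*I)
z(G) = 4 + G (z(G) = (-2 + G) + 6 = 4 + G)
H(-1)*z(-1*6) + h = 1*(4 - 1*6) + I*sqrt(17) = 1*(4 - 6) + I*sqrt(17) = 1*(-2) + I*sqrt(17) = -2 + I*sqrt(17)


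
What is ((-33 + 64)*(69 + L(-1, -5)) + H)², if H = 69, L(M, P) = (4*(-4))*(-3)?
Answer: 13660416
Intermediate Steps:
L(M, P) = 48 (L(M, P) = -16*(-3) = 48)
((-33 + 64)*(69 + L(-1, -5)) + H)² = ((-33 + 64)*(69 + 48) + 69)² = (31*117 + 69)² = (3627 + 69)² = 3696² = 13660416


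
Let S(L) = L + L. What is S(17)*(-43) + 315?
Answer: -1147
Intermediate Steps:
S(L) = 2*L
S(17)*(-43) + 315 = (2*17)*(-43) + 315 = 34*(-43) + 315 = -1462 + 315 = -1147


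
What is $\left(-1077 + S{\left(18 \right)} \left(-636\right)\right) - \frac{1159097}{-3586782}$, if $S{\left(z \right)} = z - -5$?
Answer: $- \frac{56329252213}{3586782} \approx -15705.0$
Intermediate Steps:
$S{\left(z \right)} = 5 + z$ ($S{\left(z \right)} = z + 5 = 5 + z$)
$\left(-1077 + S{\left(18 \right)} \left(-636\right)\right) - \frac{1159097}{-3586782} = \left(-1077 + \left(5 + 18\right) \left(-636\right)\right) - \frac{1159097}{-3586782} = \left(-1077 + 23 \left(-636\right)\right) - 1159097 \left(- \frac{1}{3586782}\right) = \left(-1077 - 14628\right) - - \frac{1159097}{3586782} = -15705 + \frac{1159097}{3586782} = - \frac{56329252213}{3586782}$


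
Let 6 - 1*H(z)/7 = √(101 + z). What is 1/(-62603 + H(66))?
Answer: -62561/3913870538 + 7*√167/3913870538 ≈ -1.5961e-5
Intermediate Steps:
H(z) = 42 - 7*√(101 + z)
1/(-62603 + H(66)) = 1/(-62603 + (42 - 7*√(101 + 66))) = 1/(-62603 + (42 - 7*√167)) = 1/(-62561 - 7*√167)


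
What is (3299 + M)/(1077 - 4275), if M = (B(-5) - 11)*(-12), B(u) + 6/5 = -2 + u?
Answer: -17647/15990 ≈ -1.1036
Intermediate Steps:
B(u) = -16/5 + u (B(u) = -6/5 + (-2 + u) = -16/5 + u)
M = 1152/5 (M = ((-16/5 - 5) - 11)*(-12) = (-41/5 - 11)*(-12) = -96/5*(-12) = 1152/5 ≈ 230.40)
(3299 + M)/(1077 - 4275) = (3299 + 1152/5)/(1077 - 4275) = (17647/5)/(-3198) = (17647/5)*(-1/3198) = -17647/15990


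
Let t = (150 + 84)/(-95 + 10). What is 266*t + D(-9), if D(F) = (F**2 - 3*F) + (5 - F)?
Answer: -51874/85 ≈ -610.28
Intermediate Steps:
t = -234/85 (t = 234/(-85) = 234*(-1/85) = -234/85 ≈ -2.7529)
D(F) = 5 + F**2 - 4*F
266*t + D(-9) = 266*(-234/85) + (5 + (-9)**2 - 4*(-9)) = -62244/85 + (5 + 81 + 36) = -62244/85 + 122 = -51874/85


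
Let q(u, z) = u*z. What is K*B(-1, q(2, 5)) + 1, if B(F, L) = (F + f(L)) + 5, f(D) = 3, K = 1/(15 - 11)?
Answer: 11/4 ≈ 2.7500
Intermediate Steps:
K = 1/4 ≈ 0.25000
B(F, L) = 8 + F (B(F, L) = (F + 3) + 5 = (3 + F) + 5 = 8 + F)
K*B(-1, q(2, 5)) + 1 = (8 - 1)/4 + 1 = (1/4)*7 + 1 = 7/4 + 1 = 11/4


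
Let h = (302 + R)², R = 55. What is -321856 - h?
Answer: -449305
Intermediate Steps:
h = 127449 (h = (302 + 55)² = 357² = 127449)
-321856 - h = -321856 - 1*127449 = -321856 - 127449 = -449305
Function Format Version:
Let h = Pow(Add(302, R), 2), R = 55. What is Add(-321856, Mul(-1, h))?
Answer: -449305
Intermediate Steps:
h = 127449 (h = Pow(Add(302, 55), 2) = Pow(357, 2) = 127449)
Add(-321856, Mul(-1, h)) = Add(-321856, Mul(-1, 127449)) = Add(-321856, -127449) = -449305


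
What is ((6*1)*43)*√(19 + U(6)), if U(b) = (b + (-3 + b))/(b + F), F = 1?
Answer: 258*√994/7 ≈ 1162.0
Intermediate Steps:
U(b) = (-3 + 2*b)/(1 + b) (U(b) = (b + (-3 + b))/(b + 1) = (-3 + 2*b)/(1 + b))
((6*1)*43)*√(19 + U(6)) = ((6*1)*43)*√(19 + (-3 + 2*6)/(1 + 6)) = (6*43)*√(19 + (-3 + 12)/7) = 258*√(19 + (⅐)*9) = 258*√(19 + 9/7) = 258*√(142/7) = 258*(√994/7) = 258*√994/7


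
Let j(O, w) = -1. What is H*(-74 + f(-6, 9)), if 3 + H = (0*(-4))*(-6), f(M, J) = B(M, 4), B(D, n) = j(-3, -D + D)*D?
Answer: 204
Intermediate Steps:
B(D, n) = -D
f(M, J) = -M
H = -3 (H = -3 + (0*(-4))*(-6) = -3 + 0*(-6) = -3 + 0 = -3)
H*(-74 + f(-6, 9)) = -3*(-74 - 1*(-6)) = -3*(-74 + 6) = -3*(-68) = 204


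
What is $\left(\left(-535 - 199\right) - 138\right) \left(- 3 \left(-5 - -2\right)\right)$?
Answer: $-7848$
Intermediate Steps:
$\left(\left(-535 - 199\right) - 138\right) \left(- 3 \left(-5 - -2\right)\right) = \left(-734 - 138\right) \left(- 3 \left(-5 + 2\right)\right) = - 872 \left(\left(-3\right) \left(-3\right)\right) = \left(-872\right) 9 = -7848$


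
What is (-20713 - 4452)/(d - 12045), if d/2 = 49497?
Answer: -25165/86949 ≈ -0.28942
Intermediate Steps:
d = 98994 (d = 2*49497 = 98994)
(-20713 - 4452)/(d - 12045) = (-20713 - 4452)/(98994 - 12045) = -25165/86949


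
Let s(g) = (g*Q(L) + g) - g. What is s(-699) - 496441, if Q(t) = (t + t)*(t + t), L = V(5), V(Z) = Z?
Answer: -566341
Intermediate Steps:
L = 5
Q(t) = 4*t² (Q(t) = (2*t)*(2*t) = 4*t²)
s(g) = 100*g (s(g) = (g*(4*5²) + g) - g = (g*(4*25) + g) - g = (g*100 + g) - g = (100*g + g) - g = 101*g - g = 100*g)
s(-699) - 496441 = 100*(-699) - 496441 = -69900 - 496441 = -566341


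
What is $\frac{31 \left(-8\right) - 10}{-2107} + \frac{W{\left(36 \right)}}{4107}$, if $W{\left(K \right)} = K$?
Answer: $\frac{8802}{67081} \approx 0.13121$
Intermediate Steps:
$\frac{31 \left(-8\right) - 10}{-2107} + \frac{W{\left(36 \right)}}{4107} = \frac{31 \left(-8\right) - 10}{-2107} + \frac{36}{4107} = \left(-248 - 10\right) \left(- \frac{1}{2107}\right) + 36 \cdot \frac{1}{4107} = \left(-258\right) \left(- \frac{1}{2107}\right) + \frac{12}{1369} = \frac{6}{49} + \frac{12}{1369} = \frac{8802}{67081}$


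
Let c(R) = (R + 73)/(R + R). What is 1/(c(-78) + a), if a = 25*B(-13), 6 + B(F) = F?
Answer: -156/74095 ≈ -0.0021054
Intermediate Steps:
B(F) = -6 + F
c(R) = (73 + R)/(2*R) (c(R) = (73 + R)/((2*R)) = (73 + R)*(1/(2*R)) = (73 + R)/(2*R))
a = -475 (a = 25*(-6 - 13) = 25*(-19) = -475)
1/(c(-78) + a) = 1/((½)*(73 - 78)/(-78) - 475) = 1/((½)*(-1/78)*(-5) - 475) = 1/(5/156 - 475) = 1/(-74095/156) = -156/74095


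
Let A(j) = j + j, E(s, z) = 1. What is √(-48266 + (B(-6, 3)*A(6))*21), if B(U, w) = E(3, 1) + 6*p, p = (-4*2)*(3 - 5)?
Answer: I*√23822 ≈ 154.34*I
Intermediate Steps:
A(j) = 2*j
p = 16 (p = -8*(-2) = 16)
B(U, w) = 97 (B(U, w) = 1 + 6*16 = 1 + 96 = 97)
√(-48266 + (B(-6, 3)*A(6))*21) = √(-48266 + (97*(2*6))*21) = √(-48266 + (97*12)*21) = √(-48266 + 1164*21) = √(-48266 + 24444) = √(-23822) = I*√23822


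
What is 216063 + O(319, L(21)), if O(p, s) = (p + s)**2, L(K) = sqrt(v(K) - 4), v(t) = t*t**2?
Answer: 327081 + 638*sqrt(9257) ≈ 3.8847e+5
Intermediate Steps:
v(t) = t**3
L(K) = sqrt(-4 + K**3) (L(K) = sqrt(K**3 - 4) = sqrt(-4 + K**3))
216063 + O(319, L(21)) = 216063 + (319 + sqrt(-4 + 21**3))**2 = 216063 + (319 + sqrt(-4 + 9261))**2 = 216063 + (319 + sqrt(9257))**2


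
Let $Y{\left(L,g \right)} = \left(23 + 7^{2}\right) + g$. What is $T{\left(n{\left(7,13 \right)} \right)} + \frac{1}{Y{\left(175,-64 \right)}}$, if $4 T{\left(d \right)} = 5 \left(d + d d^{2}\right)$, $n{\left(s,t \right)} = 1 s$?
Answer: $\frac{3501}{8} \approx 437.63$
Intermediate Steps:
$Y{\left(L,g \right)} = 72 + g$ ($Y{\left(L,g \right)} = \left(23 + 49\right) + g = 72 + g$)
$n{\left(s,t \right)} = s$
$T{\left(d \right)} = \frac{5 d}{4} + \frac{5 d^{3}}{4}$ ($T{\left(d \right)} = \frac{5 \left(d + d d^{2}\right)}{4} = \frac{5 \left(d + d^{3}\right)}{4} = \frac{5 d + 5 d^{3}}{4} = \frac{5 d}{4} + \frac{5 d^{3}}{4}$)
$T{\left(n{\left(7,13 \right)} \right)} + \frac{1}{Y{\left(175,-64 \right)}} = \frac{5}{4} \cdot 7 \left(1 + 7^{2}\right) + \frac{1}{72 - 64} = \frac{5}{4} \cdot 7 \left(1 + 49\right) + \frac{1}{8} = \frac{5}{4} \cdot 7 \cdot 50 + \frac{1}{8} = \frac{875}{2} + \frac{1}{8} = \frac{3501}{8}$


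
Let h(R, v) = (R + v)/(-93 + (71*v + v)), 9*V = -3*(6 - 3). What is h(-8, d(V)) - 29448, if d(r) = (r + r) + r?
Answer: -9099421/309 ≈ -29448.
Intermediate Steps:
V = -1 (V = (-3*(6 - 3))/9 = (-3*3)/9 = (⅑)*(-9) = -1)
d(r) = 3*r (d(r) = 2*r + r = 3*r)
h(R, v) = (R + v)/(-93 + 72*v)
h(-8, d(V)) - 29448 = (-8 + 3*(-1))/(3*(-31 + 24*(3*(-1)))) - 29448 = (-8 - 3)/(3*(-31 + 24*(-3))) - 29448 = (⅓)*(-11)/(-31 - 72) - 29448 = (⅓)*(-11)/(-103) - 29448 = (⅓)*(-1/103)*(-11) - 29448 = 11/309 - 29448 = -9099421/309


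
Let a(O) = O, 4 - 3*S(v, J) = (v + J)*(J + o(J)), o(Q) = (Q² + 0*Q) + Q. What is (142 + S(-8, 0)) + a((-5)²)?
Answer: 505/3 ≈ 168.33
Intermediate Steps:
o(Q) = Q + Q² (o(Q) = (Q² + 0) + Q = Q² + Q = Q + Q²)
S(v, J) = 4/3 - (J + v)*(J + J*(1 + J))/3 (S(v, J) = 4/3 - (v + J)*(J + J*(1 + J))/3 = 4/3 - (J + v)*(J + J*(1 + J))/3)
(142 + S(-8, 0)) + a((-5)²) = (142 + (4/3 - ⅔*0² - ⅓*0³ - ⅔*0*(-8) - ⅓*(-8)*0²)) + (-5)² = (142 + (4/3 - ⅔*0 - ⅓*0 + 0 - ⅓*(-8)*0)) + 25 = (142 + (4/3 + 0 + 0 + 0 + 0)) + 25 = (142 + 4/3) + 25 = 430/3 + 25 = 505/3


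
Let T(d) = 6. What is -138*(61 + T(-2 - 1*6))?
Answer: -9246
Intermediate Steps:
-138*(61 + T(-2 - 1*6)) = -138*(61 + 6) = -138*67 = -9246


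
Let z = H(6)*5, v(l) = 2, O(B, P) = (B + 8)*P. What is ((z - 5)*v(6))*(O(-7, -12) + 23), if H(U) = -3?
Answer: -440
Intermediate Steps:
O(B, P) = P*(8 + B) (O(B, P) = (8 + B)*P = P*(8 + B))
z = -15 (z = -3*5 = -15)
((z - 5)*v(6))*(O(-7, -12) + 23) = ((-15 - 5)*2)*(-12*(8 - 7) + 23) = (-20*2)*(-12*1 + 23) = -40*(-12 + 23) = -40*11 = -440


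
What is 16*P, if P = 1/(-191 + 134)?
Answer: -16/57 ≈ -0.28070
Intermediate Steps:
P = -1/57 (P = 1/(-57) = -1/57 ≈ -0.017544)
16*P = 16*(-1/57) = -16/57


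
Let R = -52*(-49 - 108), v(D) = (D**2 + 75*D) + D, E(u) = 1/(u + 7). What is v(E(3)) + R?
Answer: 817161/100 ≈ 8171.6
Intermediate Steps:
E(u) = 1/(7 + u)
v(D) = D**2 + 76*D
R = 8164 (R = -52*(-157) = 8164)
v(E(3)) + R = (76 + 1/(7 + 3))/(7 + 3) + 8164 = (76 + 1/10)/10 + 8164 = (1/10)*(761/10) + 8164 = 761/100 + 8164 = 817161/100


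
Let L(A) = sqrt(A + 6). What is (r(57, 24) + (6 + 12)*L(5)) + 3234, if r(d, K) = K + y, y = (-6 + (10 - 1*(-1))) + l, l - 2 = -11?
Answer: 3254 + 18*sqrt(11) ≈ 3313.7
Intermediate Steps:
l = -9 (l = 2 - 11 = -9)
y = -4 (y = (-6 + (10 - 1*(-1))) - 9 = (-6 + (10 + 1)) - 9 = (-6 + 11) - 9 = 5 - 9 = -4)
L(A) = sqrt(6 + A)
r(d, K) = -4 + K (r(d, K) = K - 4 = -4 + K)
(r(57, 24) + (6 + 12)*L(5)) + 3234 = ((-4 + 24) + (6 + 12)*sqrt(6 + 5)) + 3234 = (20 + 18*sqrt(11)) + 3234 = 3254 + 18*sqrt(11)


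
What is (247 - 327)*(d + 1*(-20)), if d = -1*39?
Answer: 4720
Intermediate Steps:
d = -39
(247 - 327)*(d + 1*(-20)) = (247 - 327)*(-39 + 1*(-20)) = -80*(-39 - 20) = -80*(-59) = 4720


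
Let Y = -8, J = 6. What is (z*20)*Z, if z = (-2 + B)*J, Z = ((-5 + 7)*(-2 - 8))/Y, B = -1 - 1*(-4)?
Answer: 300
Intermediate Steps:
B = 3 (B = -1 + 4 = 3)
Z = 5/2 (Z = ((-5 + 7)*(-2 - 8))/(-8) = (2*(-10))*(-⅛) = -20*(-⅛) = 5/2 ≈ 2.5000)
z = 6 (z = (-2 + 3)*6 = 1*6 = 6)
(z*20)*Z = (6*20)*(5/2) = 120*(5/2) = 300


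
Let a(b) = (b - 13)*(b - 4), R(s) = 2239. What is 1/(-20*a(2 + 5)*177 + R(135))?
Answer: 1/65959 ≈ 1.5161e-5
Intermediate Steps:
a(b) = (-13 + b)*(-4 + b)
1/(-20*a(2 + 5)*177 + R(135)) = 1/(-20*(52 + (2 + 5)² - 17*(2 + 5))*177 + 2239) = 1/(-20*(52 + 7² - 17*7)*177 + 2239) = 1/(-20*(52 + 49 - 119)*177 + 2239) = 1/(-20*(-18)*177 + 2239) = 1/(360*177 + 2239) = 1/(63720 + 2239) = 1/65959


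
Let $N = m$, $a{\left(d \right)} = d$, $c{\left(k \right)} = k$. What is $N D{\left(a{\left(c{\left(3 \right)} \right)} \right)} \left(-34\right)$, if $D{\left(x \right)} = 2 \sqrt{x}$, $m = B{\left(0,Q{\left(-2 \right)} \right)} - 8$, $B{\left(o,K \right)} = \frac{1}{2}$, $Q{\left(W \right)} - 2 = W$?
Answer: $510 \sqrt{3} \approx 883.35$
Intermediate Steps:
$Q{\left(W \right)} = 2 + W$
$B{\left(o,K \right)} = \frac{1}{2}$
$m = - \frac{15}{2}$ ($m = \frac{1}{2} - 8 = - \frac{15}{2} \approx -7.5$)
$N = - \frac{15}{2} \approx -7.5$
$N D{\left(a{\left(c{\left(3 \right)} \right)} \right)} \left(-34\right) = - \frac{15 \cdot 2 \sqrt{3}}{2} \left(-34\right) = - 15 \sqrt{3} \left(-34\right) = 510 \sqrt{3}$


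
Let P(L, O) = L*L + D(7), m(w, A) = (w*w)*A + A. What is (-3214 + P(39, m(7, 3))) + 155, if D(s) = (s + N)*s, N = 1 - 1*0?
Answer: -1482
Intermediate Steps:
N = 1 (N = 1 + 0 = 1)
m(w, A) = A + A*w² (m(w, A) = w²*A + A = A*w² + A = A + A*w²)
D(s) = s*(1 + s) (D(s) = (s + 1)*s = (1 + s)*s = s*(1 + s))
P(L, O) = 56 + L² (P(L, O) = L*L + 7*(1 + 7) = L² + 7*8 = L² + 56 = 56 + L²)
(-3214 + P(39, m(7, 3))) + 155 = (-3214 + (56 + 39²)) + 155 = (-3214 + (56 + 1521)) + 155 = (-3214 + 1577) + 155 = -1637 + 155 = -1482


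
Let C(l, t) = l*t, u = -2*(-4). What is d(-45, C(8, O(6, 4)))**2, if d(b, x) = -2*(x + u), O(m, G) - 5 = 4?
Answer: 25600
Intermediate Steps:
u = 8
O(m, G) = 9 (O(m, G) = 5 + 4 = 9)
d(b, x) = -16 - 2*x (d(b, x) = -2*(x + 8) = -2*(8 + x) = -16 - 2*x)
d(-45, C(8, O(6, 4)))**2 = (-16 - 16*9)**2 = (-16 - 2*72)**2 = (-16 - 144)**2 = (-160)**2 = 25600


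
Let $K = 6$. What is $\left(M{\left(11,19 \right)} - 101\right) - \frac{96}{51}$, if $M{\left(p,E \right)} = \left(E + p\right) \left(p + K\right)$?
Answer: $\frac{6921}{17} \approx 407.12$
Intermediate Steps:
$M{\left(p,E \right)} = \left(6 + p\right) \left(E + p\right)$ ($M{\left(p,E \right)} = \left(E + p\right) \left(p + 6\right) = \left(E + p\right) \left(6 + p\right) = \left(6 + p\right) \left(E + p\right)$)
$\left(M{\left(11,19 \right)} - 101\right) - \frac{96}{51} = \left(\left(11^{2} + 6 \cdot 19 + 6 \cdot 11 + 19 \cdot 11\right) - 101\right) - \frac{96}{51} = \left(\left(121 + 114 + 66 + 209\right) - 101\right) - \frac{32}{17} = \left(510 - 101\right) - \frac{32}{17} = 409 - \frac{32}{17} = \frac{6921}{17}$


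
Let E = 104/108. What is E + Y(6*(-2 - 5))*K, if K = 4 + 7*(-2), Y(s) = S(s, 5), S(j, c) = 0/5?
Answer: 26/27 ≈ 0.96296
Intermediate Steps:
S(j, c) = 0 (S(j, c) = 0*(1/5) = 0)
Y(s) = 0
E = 26/27 (E = 104*(1/108) = 26/27 ≈ 0.96296)
K = -10 (K = 4 - 14 = -10)
E + Y(6*(-2 - 5))*K = 26/27 + 0*(-10) = 26/27 + 0 = 26/27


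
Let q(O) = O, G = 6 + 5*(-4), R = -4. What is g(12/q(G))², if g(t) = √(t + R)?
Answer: -34/7 ≈ -4.8571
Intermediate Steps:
G = -14 (G = 6 - 20 = -14)
g(t) = √(-4 + t) (g(t) = √(t - 4) = √(-4 + t))
g(12/q(G))² = (√(-4 + 12/(-14)))² = (√(-4 + 12*(-1/14)))² = (√(-4 - 6/7))² = (√(-34/7))² = (I*√238/7)² = -34/7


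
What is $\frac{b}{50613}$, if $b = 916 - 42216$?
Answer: $- \frac{41300}{50613} \approx -0.816$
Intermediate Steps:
$b = -41300$ ($b = 916 - 42216 = -41300$)
$\frac{b}{50613} = - \frac{41300}{50613}$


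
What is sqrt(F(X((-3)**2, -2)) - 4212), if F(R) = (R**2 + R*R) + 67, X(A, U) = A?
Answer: I*sqrt(3983) ≈ 63.111*I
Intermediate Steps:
F(R) = 67 + 2*R**2 (F(R) = (R**2 + R**2) + 67 = 2*R**2 + 67 = 67 + 2*R**2)
sqrt(F(X((-3)**2, -2)) - 4212) = sqrt((67 + 2*((-3)**2)**2) - 4212) = sqrt((67 + 2*9**2) - 4212) = sqrt((67 + 2*81) - 4212) = sqrt((67 + 162) - 4212) = sqrt(229 - 4212) = sqrt(-3983) = I*sqrt(3983)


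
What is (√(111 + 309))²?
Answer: 420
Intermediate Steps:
(√(111 + 309))² = (√420)² = (2*√105)² = 420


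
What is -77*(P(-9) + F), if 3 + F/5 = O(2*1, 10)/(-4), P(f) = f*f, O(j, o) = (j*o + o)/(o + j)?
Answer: -38731/8 ≈ -4841.4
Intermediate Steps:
O(j, o) = (o + j*o)/(j + o)
P(f) = f²
F = -145/8 (F = -15 + 5*((10*(1 + 2*1)/(2*1 + 10))/(-4)) = -15 + 5*((10*(1 + 2)/(2 + 10))*(-¼)) = -15 + 5*((10*3/12)*(-¼)) = -15 + 5*((10*(1/12)*3)*(-¼)) = -15 + 5*((5/2)*(-¼)) = -15 + 5*(-5/8) = -15 - 25/8 = -145/8 ≈ -18.125)
-77*(P(-9) + F) = -77*((-9)² - 145/8) = -77*(81 - 145/8) = -77*503/8 = -38731/8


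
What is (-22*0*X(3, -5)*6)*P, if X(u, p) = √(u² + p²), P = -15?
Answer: 0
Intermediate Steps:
X(u, p) = √(p² + u²)
(-22*0*X(3, -5)*6)*P = -22*0*√((-5)² + 3²)*6*(-15) = -22*0*√(25 + 9)*6*(-15) = -22*0*√34*6*(-15) = -0*6*(-15) = -22*0*(-15) = 0*(-15) = 0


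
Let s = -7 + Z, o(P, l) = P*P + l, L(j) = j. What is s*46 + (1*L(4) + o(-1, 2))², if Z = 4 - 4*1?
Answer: -273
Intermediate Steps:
Z = 0 (Z = 4 - 4 = 0)
o(P, l) = l + P² (o(P, l) = P² + l = l + P²)
s = -7 (s = -7 + 0 = -7)
s*46 + (1*L(4) + o(-1, 2))² = -7*46 + (1*4 + (2 + (-1)²))² = -322 + (4 + (2 + 1))² = -322 + (4 + 3)² = -322 + 7² = -322 + 49 = -273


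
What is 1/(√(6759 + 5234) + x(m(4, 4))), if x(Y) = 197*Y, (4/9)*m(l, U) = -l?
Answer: -1773/3131536 - √11993/3131536 ≈ -0.00060115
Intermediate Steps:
m(l, U) = -9*l/4 (m(l, U) = 9*(-l)/4 = -9*l/4)
1/(√(6759 + 5234) + x(m(4, 4))) = 1/(√(6759 + 5234) + 197*(-9/4*4)) = 1/(√11993 + 197*(-9)) = 1/(√11993 - 1773) = 1/(-1773 + √11993)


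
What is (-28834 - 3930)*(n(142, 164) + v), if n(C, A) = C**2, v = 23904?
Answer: -1443843952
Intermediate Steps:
(-28834 - 3930)*(n(142, 164) + v) = (-28834 - 3930)*(142**2 + 23904) = -32764*(20164 + 23904) = -32764*44068 = -1443843952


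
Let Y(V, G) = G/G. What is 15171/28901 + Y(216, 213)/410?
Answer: 6249011/11849410 ≈ 0.52737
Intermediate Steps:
Y(V, G) = 1
15171/28901 + Y(216, 213)/410 = 15171/28901 + 1/410 = 6249011/11849410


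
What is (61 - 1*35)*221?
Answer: 5746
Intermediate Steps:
(61 - 1*35)*221 = (61 - 35)*221 = 26*221 = 5746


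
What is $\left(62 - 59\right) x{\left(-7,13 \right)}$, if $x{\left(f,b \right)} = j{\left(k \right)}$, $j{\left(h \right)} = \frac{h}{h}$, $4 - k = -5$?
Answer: $3$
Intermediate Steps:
$k = 9$ ($k = 4 - -5 = 4 + 5 = 9$)
$j{\left(h \right)} = 1$
$x{\left(f,b \right)} = 1$
$\left(62 - 59\right) x{\left(-7,13 \right)} = \left(62 - 59\right) 1 = 3 \cdot 1 = 3$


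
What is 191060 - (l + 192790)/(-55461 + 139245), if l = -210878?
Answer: 2000973641/10473 ≈ 1.9106e+5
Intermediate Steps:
191060 - (l + 192790)/(-55461 + 139245) = 191060 - (-210878 + 192790)/(-55461 + 139245) = 191060 - (-18088)/83784 = 191060 - 1*(-2261/10473) = 191060 + 2261/10473 = 2000973641/10473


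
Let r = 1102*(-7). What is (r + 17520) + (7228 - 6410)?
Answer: 10624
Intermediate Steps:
r = -7714
(r + 17520) + (7228 - 6410) = (-7714 + 17520) + (7228 - 6410) = 9806 + 818 = 10624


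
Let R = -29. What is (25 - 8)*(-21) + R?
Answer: -386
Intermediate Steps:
(25 - 8)*(-21) + R = (25 - 8)*(-21) - 29 = 17*(-21) - 29 = -357 - 29 = -386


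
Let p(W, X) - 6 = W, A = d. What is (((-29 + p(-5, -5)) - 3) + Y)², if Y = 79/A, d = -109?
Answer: 11957764/11881 ≈ 1006.5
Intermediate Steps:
A = -109
p(W, X) = 6 + W
Y = -79/109 (Y = 79/(-109) = 79*(-1/109) = -79/109 ≈ -0.72477)
(((-29 + p(-5, -5)) - 3) + Y)² = (((-29 + (6 - 5)) - 3) - 79/109)² = (((-29 + 1) - 3) - 79/109)² = ((-28 - 3) - 79/109)² = (-31 - 79/109)² = (-3458/109)² = 11957764/11881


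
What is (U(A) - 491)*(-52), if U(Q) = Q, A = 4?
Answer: 25324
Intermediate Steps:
(U(A) - 491)*(-52) = (4 - 491)*(-52) = -487*(-52) = 25324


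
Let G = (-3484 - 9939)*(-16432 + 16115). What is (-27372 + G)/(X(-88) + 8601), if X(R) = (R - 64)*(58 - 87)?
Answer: 4227719/13009 ≈ 324.98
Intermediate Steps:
G = 4255091 (G = -13423*(-317) = 4255091)
X(R) = 1856 - 29*R (X(R) = (-64 + R)*(-29) = 1856 - 29*R)
(-27372 + G)/(X(-88) + 8601) = (-27372 + 4255091)/((1856 - 29*(-88)) + 8601) = 4227719/((1856 + 2552) + 8601) = 4227719/(4408 + 8601) = 4227719/13009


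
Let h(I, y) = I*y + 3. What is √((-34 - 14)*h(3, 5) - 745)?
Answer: I*√1609 ≈ 40.112*I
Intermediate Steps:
h(I, y) = 3 + I*y
√((-34 - 14)*h(3, 5) - 745) = √((-34 - 14)*(3 + 3*5) - 745) = √(-48*(3 + 15) - 745) = √(-48*18 - 745) = √(-864 - 745) = √(-1609) = I*√1609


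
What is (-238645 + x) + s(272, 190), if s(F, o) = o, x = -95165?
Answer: -333620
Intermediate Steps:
(-238645 + x) + s(272, 190) = (-238645 - 95165) + 190 = -333810 + 190 = -333620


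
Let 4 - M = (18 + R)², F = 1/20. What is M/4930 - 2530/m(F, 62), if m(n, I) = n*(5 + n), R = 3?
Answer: -4989204137/497930 ≈ -10020.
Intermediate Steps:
F = 1/20 ≈ 0.050000
M = -437 (M = 4 - (18 + 3)² = 4 - 1*21² = 4 - 1*441 = 4 - 441 = -437)
M/4930 - 2530/m(F, 62) = -437/4930 - 2530*20/(5 + 1/20) = -437*1/4930 - 2530/((1/20)*(101/20)) = -437/4930 - 2530/101/400 = -437/4930 - 2530*400/101 = -437/4930 - 1012000/101 = -4989204137/497930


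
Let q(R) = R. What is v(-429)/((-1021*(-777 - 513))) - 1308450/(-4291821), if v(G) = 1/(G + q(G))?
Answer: 164292357324131/538892117658180 ≈ 0.30487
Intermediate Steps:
v(G) = 1/(2*G) (v(G) = 1/(G + G) = 1/(2*G))
v(-429)/((-1021*(-777 - 513))) - 1308450/(-4291821) = ((½)/(-429))/((-1021*(-777 - 513))) - 1308450/(-4291821) = ((½)*(-1/429))/((-1021*(-1290))) - 1308450*(-1/4291821) = -1/858/1317090 + 436150/1430607 = -1/858*1/1317090 + 436150/1430607 = -1/1130063220 + 436150/1430607 = 164292357324131/538892117658180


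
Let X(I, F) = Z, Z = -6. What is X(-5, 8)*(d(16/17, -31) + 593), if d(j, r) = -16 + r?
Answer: -3276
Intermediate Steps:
X(I, F) = -6
X(-5, 8)*(d(16/17, -31) + 593) = -6*((-16 - 31) + 593) = -6*(-47 + 593) = -6*546 = -3276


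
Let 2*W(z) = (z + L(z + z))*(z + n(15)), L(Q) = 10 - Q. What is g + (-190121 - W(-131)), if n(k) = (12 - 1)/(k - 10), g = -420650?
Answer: -3008453/5 ≈ -6.0169e+5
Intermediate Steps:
n(k) = 11/(-10 + k)
W(z) = (10 - z)*(11/5 + z)/2 (W(z) = ((z + (10 - (z + z)))*(z + 11/(-10 + 15)))/2 = ((z + (10 - 2*z))*(z + 11/5))/2 = ((z + (10 - 2*z))*(z + 11*(⅕)))/2 = ((10 - z)*(z + 11/5))/2 = ((10 - z)*(11/5 + z))/2 = (10 - z)*(11/5 + z)/2)
g + (-190121 - W(-131)) = -420650 + (-190121 - (11 - ½*(-131)² + (39/10)*(-131))) = -420650 + (-190121 - (11 - ½*17161 - 5109/10)) = -420650 + (-190121 - (11 - 17161/2 - 5109/10)) = -420650 + (-190121 - 1*(-45402/5)) = -420650 + (-190121 + 45402/5) = -420650 - 905203/5 = -3008453/5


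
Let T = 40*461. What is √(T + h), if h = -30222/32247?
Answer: √236718641446/3583 ≈ 135.79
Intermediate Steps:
T = 18440
h = -3358/3583 (h = -30222*1/32247 = -3358/3583 ≈ -0.93720)
√(T + h) = √(18440 - 3358/3583) = √(66067162/3583) = √236718641446/3583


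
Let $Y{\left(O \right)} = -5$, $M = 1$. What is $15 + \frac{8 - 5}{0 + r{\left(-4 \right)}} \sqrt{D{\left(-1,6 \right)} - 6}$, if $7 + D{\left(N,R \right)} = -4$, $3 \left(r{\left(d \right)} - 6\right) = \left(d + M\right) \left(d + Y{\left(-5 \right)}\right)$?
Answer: $15 + \frac{i \sqrt{17}}{5} \approx 15.0 + 0.82462 i$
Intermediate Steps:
$r{\left(d \right)} = 6 + \frac{\left(1 + d\right) \left(-5 + d\right)}{3}$ ($r{\left(d \right)} = 6 + \frac{\left(d + 1\right) \left(d - 5\right)}{3} = 6 + \frac{\left(1 + d\right) \left(-5 + d\right)}{3}$)
$D{\left(N,R \right)} = -11$ ($D{\left(N,R \right)} = -7 - 4 = -11$)
$15 + \frac{8 - 5}{0 + r{\left(-4 \right)}} \sqrt{D{\left(-1,6 \right)} - 6} = 15 + \frac{8 - 5}{0 + \left(\frac{13}{3} - - \frac{16}{3} + \frac{\left(-4\right)^{2}}{3}\right)} \sqrt{-11 - 6} = 15 + \frac{3}{0 + \left(\frac{13}{3} + \frac{16}{3} + \frac{1}{3} \cdot 16\right)} \sqrt{-17} = 15 + \frac{3}{0 + \left(\frac{13}{3} + \frac{16}{3} + \frac{16}{3}\right)} i \sqrt{17} = 15 + \frac{3}{0 + 15} i \sqrt{17} = 15 + \frac{3}{15} i \sqrt{17} = 15 + 3 \cdot \frac{1}{15} i \sqrt{17} = 15 + \frac{i \sqrt{17}}{5}$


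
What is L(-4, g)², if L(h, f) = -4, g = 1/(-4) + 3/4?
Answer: 16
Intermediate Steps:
g = ½ (g = 1*(-¼) + 3*(¼) = -¼ + ¾ = ½ ≈ 0.50000)
L(-4, g)² = (-4)² = 16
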